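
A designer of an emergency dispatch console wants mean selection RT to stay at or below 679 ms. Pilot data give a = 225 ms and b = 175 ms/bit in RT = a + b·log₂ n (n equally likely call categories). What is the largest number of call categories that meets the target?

6

Set 225 + 175·log₂ n ≤ 679 → log₂ n ≤ (679 − 225)/175 = 2.5943.
So n ≤ 2^2.5943 = 6.039; the largest integer n is 6.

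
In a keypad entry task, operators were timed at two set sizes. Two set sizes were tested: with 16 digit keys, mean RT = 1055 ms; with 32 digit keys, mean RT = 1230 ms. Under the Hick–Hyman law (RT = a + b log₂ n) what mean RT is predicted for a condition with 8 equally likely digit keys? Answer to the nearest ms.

Fit slope and intercept:
  b = (1230 − 1055) / (log₂ 32 − log₂ 16) = 175 / (5 − 4) = 175 ms/bit
  a = 1055 − 175 × 4 = 355 ms
Then RT(8) = 355 + 175 × log₂ 8 = 355 + 175 × 3 ≈ 880.000 ms.

880 ms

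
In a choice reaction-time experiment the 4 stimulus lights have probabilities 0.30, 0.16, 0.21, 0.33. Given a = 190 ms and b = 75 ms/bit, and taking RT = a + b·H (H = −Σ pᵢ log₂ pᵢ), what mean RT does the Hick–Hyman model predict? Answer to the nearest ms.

Entropy contributions −pᵢ log₂ pᵢ: 0.5211, 0.4230, 0.4728, 0.5278; sum H = 1.9448 bits.
RT = a + bH = 190 + 75·1.9448 = 335.86 ms.

336 ms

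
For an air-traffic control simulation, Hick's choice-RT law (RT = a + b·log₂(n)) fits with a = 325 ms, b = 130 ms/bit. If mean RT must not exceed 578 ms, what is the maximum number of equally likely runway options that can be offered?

Information budget: (578 − 325)/130 = 1.9462 bits, so n ≤ 2^1.9462 = 3.853 → at most 3.

3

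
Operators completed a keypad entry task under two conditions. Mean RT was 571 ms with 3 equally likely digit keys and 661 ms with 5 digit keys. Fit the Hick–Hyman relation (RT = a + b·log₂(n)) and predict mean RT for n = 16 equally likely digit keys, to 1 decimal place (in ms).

RT is linear in log₂ n, so two points fix the line:
  b = (661 − 571) / (log₂ 5 − log₂ 3) = 90 / (2.3219 − 1.5850) = 122.122 ms/bit
  a = 571 − 122.122 × 1.5850 = 377.441 ms
Then RT(16) = 377.441 + 122.122 × log₂ 16 = 377.441 + 122.122 × 4 ≈ 865.930 ms.

865.9 ms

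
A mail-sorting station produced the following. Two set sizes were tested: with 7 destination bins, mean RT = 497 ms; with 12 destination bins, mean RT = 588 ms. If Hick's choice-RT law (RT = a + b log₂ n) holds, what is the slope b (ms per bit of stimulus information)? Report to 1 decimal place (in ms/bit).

Slope: b = (588 − 497) / (log₂ 12 − log₂ 7) = 91/0.7776 = 117.026 ms/bit.

117.0 ms/bit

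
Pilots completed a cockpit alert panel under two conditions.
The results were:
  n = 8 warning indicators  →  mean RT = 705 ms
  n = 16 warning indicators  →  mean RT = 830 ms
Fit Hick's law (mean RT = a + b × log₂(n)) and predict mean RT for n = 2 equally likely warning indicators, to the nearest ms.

Solve the two-equation system in a and b:
  b = (830 − 705) / (log₂ 16 − log₂ 8) = 125 / (4 − 3) = 125 ms/bit
  a = 705 − 125 × 3 = 330 ms
Then RT(2) = 330 + 125 × log₂ 2 = 330 + 125 × 1 ≈ 455.000 ms.

455 ms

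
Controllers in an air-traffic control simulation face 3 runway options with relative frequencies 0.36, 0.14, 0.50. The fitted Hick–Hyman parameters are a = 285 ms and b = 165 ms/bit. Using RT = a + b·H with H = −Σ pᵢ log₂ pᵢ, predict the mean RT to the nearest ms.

Entropy contributions −pᵢ log₂ pᵢ: 0.5306, 0.3971, 0.5000; sum H = 1.4277 bits.
RT = a + bH = 285 + 165·1.4277 = 520.57 ms.

521 ms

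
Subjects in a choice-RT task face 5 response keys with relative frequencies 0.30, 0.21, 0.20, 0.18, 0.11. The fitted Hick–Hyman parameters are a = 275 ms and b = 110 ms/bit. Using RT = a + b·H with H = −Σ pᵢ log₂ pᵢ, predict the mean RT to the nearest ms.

523 ms

Entropy contributions −pᵢ log₂ pᵢ: 0.5211, 0.4728, 0.4644, 0.4453, 0.3503; sum H = 2.2539 bits.
RT = a + bH = 275 + 110·2.2539 = 522.93 ms.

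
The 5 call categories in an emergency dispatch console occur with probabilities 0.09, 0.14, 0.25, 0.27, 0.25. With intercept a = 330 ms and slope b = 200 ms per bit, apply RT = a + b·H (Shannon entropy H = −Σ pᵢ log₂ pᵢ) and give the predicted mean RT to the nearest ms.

774 ms

Entropy contributions −pᵢ log₂ pᵢ: 0.3127, 0.3971, 0.5000, 0.5100, 0.5000; sum H = 2.2198 bits.
RT = a + bH = 330 + 200·2.2198 = 773.96 ms.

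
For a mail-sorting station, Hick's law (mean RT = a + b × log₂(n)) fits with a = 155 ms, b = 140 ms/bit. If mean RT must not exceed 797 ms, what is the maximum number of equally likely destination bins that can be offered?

24

140·log₂ n ≤ 797 − 155 = 642, giving log₂ n ≤ 4.5857 and n ≤ 24.013. The largest whole number is 24.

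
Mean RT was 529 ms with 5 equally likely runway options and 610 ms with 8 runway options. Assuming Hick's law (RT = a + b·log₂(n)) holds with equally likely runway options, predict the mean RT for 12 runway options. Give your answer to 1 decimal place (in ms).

679.9 ms

Fit slope and intercept:
  b = (610 − 529) / (log₂ 8 − log₂ 5) = 81 / (3 − 2.3219) = 119.456 ms/bit
  a = 529 − 119.456 × 2.3219 = 251.631 ms
Then RT(12) = 251.631 + 119.456 × log₂ 12 = 251.631 + 119.456 × 3.5850 ≈ 679.877 ms.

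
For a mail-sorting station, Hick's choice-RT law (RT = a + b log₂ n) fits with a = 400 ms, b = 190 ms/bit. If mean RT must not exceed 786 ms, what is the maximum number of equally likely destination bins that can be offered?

4

Information budget: (786 − 400)/190 = 2.0316 bits, so n ≤ 2^2.0316 = 4.089 → at most 4.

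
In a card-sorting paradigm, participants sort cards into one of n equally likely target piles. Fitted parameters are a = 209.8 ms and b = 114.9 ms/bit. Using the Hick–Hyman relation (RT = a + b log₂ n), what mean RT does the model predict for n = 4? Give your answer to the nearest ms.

log₂(4) = 2 bits, so RT = 209.8 + 114.9 × 2 ≈ 439.600 ms.

440 ms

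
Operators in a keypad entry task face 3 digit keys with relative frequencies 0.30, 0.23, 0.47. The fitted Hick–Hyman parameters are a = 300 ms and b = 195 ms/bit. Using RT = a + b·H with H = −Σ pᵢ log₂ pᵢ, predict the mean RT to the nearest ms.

H = 0.30·log₂(1/0.30) + 0.23·log₂(1/0.23) + 0.47·log₂(1/0.47) = 1.5207 bits.
RT = 300 + 195 × 1.5207 = 596.54 ms.

597 ms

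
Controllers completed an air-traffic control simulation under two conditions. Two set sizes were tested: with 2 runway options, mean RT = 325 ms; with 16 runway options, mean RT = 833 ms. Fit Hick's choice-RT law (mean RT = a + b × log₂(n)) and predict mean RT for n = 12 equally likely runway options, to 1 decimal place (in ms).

762.7 ms

RT is linear in log₂ n, so two points fix the line:
  b = (833 − 325) / (log₂ 16 − log₂ 2) = 508 / (4 − 1) = 169.333 ms/bit
  a = 325 − 169.333 × 1 = 155.667 ms
Then RT(12) = 155.667 + 169.333 × log₂ 12 = 155.667 + 169.333 × 3.5850 ≈ 762.720 ms.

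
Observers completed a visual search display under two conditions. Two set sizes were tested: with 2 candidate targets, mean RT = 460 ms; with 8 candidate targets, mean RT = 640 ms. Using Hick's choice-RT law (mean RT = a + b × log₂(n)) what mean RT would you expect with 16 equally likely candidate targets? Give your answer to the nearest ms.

730 ms

Solve the two-equation system in a and b:
  b = (640 − 460) / (log₂ 8 − log₂ 2) = 180 / (3 − 1) = 90 ms/bit
  a = 460 − 90 × 1 = 370 ms
Then RT(16) = 370 + 90 × log₂ 16 = 370 + 90 × 4 ≈ 730.000 ms.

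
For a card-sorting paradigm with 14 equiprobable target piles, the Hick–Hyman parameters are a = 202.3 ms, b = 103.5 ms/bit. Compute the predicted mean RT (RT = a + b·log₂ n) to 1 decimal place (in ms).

log₂(14) = 3.8074 bits, so RT = 202.3 + 103.5 × 3.8074 ≈ 596.361 ms.

596.4 ms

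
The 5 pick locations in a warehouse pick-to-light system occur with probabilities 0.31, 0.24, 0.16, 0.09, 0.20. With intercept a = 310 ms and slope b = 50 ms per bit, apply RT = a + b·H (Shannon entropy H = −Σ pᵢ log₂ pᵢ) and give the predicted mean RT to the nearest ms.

421 ms

H = 0.31·log₂(1/0.31) + 0.24·log₂(1/0.24) + 0.16·log₂(1/0.16) + 0.09·log₂(1/0.09) + 0.20·log₂(1/0.20) = 2.2180 bits.
RT = 310 + 50 × 2.2180 = 420.90 ms.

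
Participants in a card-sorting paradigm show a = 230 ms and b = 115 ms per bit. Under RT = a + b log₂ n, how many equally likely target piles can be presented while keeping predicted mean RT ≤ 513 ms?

Information budget: (513 − 230)/115 = 2.4609 bits, so n ≤ 2^2.4609 = 5.505 → at most 5.

5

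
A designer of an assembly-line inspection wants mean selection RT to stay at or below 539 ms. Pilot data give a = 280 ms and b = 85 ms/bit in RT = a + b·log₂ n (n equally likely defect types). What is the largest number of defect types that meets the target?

8

Set 280 + 85·log₂ n ≤ 539 → log₂ n ≤ (539 − 280)/85 = 3.0471.
So n ≤ 2^3.0471 = 8.265; the largest integer n is 8.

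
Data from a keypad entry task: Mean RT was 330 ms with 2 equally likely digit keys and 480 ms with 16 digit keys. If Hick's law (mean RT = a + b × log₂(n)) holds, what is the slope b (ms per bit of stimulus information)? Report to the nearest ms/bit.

b = (RT₂ − RT₁)/(log₂ n₂ − log₂ n₁) = (480 − 330)/(4 − 1) = 50 ms/bit.

50 ms/bit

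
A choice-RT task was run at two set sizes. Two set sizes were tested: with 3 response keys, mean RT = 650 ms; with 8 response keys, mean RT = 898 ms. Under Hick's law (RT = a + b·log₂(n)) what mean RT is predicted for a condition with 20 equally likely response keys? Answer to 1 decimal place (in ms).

With log₂ n on the abscissa the relation is linear; from the two conditions:
  b = (898 − 650) / (log₂ 8 − log₂ 3) = 248 / (3 − 1.5850) = 175.260 ms/bit
  a = 650 − 175.260 × 1.5850 = 372.219 ms
Then RT(20) = 372.219 + 175.260 × log₂ 20 = 372.219 + 175.260 × 4.3219 ≈ 1129.682 ms.

1129.7 ms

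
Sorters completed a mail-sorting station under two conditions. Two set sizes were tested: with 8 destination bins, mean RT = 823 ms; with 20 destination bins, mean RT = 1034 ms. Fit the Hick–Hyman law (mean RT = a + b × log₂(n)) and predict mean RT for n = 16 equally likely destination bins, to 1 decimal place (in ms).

RT is linear in log₂ n, so two points fix the line:
  b = (1034 − 823) / (log₂ 20 − log₂ 8) = 211 / (4.3219 − 3) = 159.615 ms/bit
  a = 823 − 159.615 × 3 = 344.154 ms
Then RT(16) = 344.154 + 159.615 × log₂ 16 = 344.154 + 159.615 × 4 ≈ 982.615 ms.

982.6 ms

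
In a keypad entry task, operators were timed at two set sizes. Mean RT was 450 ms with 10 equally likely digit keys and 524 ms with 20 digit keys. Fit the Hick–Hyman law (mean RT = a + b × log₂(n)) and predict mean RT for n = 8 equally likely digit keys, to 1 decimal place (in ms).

426.2 ms

Solve the two-equation system in a and b:
  b = (524 − 450) / (log₂ 20 − log₂ 10) = 74 / (4.3219 − 3.3219) = 74.000 ms/bit
  a = 450 − 74.000 × 3.3219 = 204.177 ms
Then RT(8) = 204.177 + 74.000 × log₂ 8 = 204.177 + 74.000 × 3 ≈ 426.177 ms.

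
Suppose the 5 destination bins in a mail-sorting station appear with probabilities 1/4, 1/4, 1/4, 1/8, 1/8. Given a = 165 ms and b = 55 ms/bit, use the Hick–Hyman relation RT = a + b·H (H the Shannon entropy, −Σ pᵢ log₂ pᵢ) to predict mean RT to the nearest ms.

Each term −pᵢ log₂ pᵢ: 0.25·2 + 0.25·2 + 0.25·2 + 0.125·3 + 0.125·3; summed, H = 2.250 bits.
Mean RT = a + bH = 165 + 55·2.250 = 288.75 ms.

289 ms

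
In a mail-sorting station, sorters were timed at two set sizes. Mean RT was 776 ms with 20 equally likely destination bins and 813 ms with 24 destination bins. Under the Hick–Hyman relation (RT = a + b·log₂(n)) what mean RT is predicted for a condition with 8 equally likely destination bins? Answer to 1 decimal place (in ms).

590.0 ms

With log₂ n on the abscissa the relation is linear; from the two conditions:
  b = (813 − 776) / (log₂ 24 − log₂ 20) = 37 / (4.5850 − 4.3219) = 140.666 ms/bit
  a = 776 − 140.666 × 4.3219 = 168.052 ms
Then RT(8) = 168.052 + 140.666 × log₂ 8 = 168.052 + 140.666 × 3 ≈ 590.050 ms.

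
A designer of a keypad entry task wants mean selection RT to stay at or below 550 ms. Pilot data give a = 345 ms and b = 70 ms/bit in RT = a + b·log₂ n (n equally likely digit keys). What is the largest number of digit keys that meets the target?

Set 345 + 70·log₂ n ≤ 550 → log₂ n ≤ (550 − 345)/70 = 2.9286.
So n ≤ 2^2.9286 = 7.614; the largest integer n is 7.

7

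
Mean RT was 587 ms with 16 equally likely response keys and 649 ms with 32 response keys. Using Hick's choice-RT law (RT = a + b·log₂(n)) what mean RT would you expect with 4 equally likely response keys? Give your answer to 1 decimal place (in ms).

463.0 ms

Solve the two-equation system in a and b:
  b = (649 − 587) / (log₂ 32 − log₂ 16) = 62 / (5 − 4) = 62.000 ms/bit
  a = 587 − 62.000 × 4 = 339.000 ms
Then RT(4) = 339.000 + 62.000 × log₂ 4 = 339.000 + 62.000 × 2 ≈ 463.000 ms.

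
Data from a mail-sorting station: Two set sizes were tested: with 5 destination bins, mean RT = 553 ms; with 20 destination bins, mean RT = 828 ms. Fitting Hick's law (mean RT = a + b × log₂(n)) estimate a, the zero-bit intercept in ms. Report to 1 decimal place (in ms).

233.7 ms

b = (RT₂ − RT₁)/(log₂ n₂ − log₂ n₁) = (828 − 553)/(4.3219 − 2.3219) = 137.500 ms/bit.
a = RT₁ − b·log₂ n₁ = 553 − 137.500 × 2.3219 = 233.735 ms.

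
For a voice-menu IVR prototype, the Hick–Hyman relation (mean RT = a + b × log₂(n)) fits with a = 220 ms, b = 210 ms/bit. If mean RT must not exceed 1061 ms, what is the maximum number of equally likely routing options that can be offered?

Set 220 + 210·log₂ n ≤ 1061 → log₂ n ≤ (1061 − 220)/210 = 4.0048.
So n ≤ 2^4.0048 = 16.053; the largest integer n is 16.

16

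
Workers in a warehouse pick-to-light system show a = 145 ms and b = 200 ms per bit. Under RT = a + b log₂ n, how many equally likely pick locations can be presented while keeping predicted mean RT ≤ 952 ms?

200·log₂ n ≤ 952 − 145 = 807, giving log₂ n ≤ 4.0350 and n ≤ 16.393. The largest whole number is 16.

16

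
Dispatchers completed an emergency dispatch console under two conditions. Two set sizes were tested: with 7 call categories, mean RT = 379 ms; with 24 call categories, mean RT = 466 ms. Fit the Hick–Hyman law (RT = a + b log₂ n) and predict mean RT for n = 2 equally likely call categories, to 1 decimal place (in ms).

Fit slope and intercept:
  b = (466 − 379) / (log₂ 24 − log₂ 7) = 87 / (4.5850 − 2.8074) = 48.942 ms/bit
  a = 379 − 48.942 × 2.8074 = 241.602 ms
Then RT(2) = 241.602 + 48.942 × log₂ 2 = 241.602 + 48.942 × 1 ≈ 290.544 ms.

290.5 ms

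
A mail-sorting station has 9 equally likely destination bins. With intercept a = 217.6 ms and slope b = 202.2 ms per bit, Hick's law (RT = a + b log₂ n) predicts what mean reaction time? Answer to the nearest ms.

859 ms

log₂(9) = 3.1699 bits, so RT = 217.6 + 202.2 × 3.1699 ≈ 858.559 ms.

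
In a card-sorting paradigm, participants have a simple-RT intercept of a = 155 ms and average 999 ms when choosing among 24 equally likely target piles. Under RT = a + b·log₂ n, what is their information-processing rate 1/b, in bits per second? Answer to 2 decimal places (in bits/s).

5.43 bits/s

b = (999 − 155)/log₂ 24 = 844/4.5850 = 184.080 ms per bit = 0.18408 s/bit; the reciprocal is 5.432 bits/s.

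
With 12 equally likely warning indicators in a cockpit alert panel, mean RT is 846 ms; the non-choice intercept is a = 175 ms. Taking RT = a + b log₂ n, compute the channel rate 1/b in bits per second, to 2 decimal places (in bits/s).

5.34 bits/s

b = (846 − 175)/log₂ 12 = 671/3.5850 = 187.171 ms per bit = 0.18717 s/bit; the reciprocal is 5.343 bits/s.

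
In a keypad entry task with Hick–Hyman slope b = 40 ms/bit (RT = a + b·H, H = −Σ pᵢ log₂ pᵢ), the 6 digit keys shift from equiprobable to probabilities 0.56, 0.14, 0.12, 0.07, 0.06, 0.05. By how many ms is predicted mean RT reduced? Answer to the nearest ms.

25 ms

The RT saving is b·ΔH. Equiprobable H₀ = log₂(6) = 2.5850 bits; with the given probabilities H = 1.9608 bits.
b·(H₀ − H) = 40 × (2.5850 − 1.9608) = 24.97 ms.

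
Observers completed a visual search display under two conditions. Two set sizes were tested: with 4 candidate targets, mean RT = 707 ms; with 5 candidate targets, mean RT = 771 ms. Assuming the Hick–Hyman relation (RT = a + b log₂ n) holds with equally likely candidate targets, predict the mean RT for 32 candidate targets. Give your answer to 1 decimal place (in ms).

RT is linear in log₂ n, so two points fix the line:
  b = (771 − 707) / (log₂ 5 − log₂ 4) = 64 / (2.3219 − 2) = 198.802 ms/bit
  a = 707 − 198.802 × 2 = 309.396 ms
Then RT(32) = 309.396 + 198.802 × log₂ 32 = 309.396 + 198.802 × 5 ≈ 1303.406 ms.

1303.4 ms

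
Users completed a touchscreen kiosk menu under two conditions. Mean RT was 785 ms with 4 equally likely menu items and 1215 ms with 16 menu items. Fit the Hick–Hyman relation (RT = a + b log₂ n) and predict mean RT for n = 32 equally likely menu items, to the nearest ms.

1430 ms

Solve the two-equation system in a and b:
  b = (1215 − 785) / (log₂ 16 − log₂ 4) = 430 / (4 − 2) = 215 ms/bit
  a = 785 − 215 × 2 = 355 ms
Then RT(32) = 355 + 215 × log₂ 32 = 355 + 215 × 5 ≈ 1430.000 ms.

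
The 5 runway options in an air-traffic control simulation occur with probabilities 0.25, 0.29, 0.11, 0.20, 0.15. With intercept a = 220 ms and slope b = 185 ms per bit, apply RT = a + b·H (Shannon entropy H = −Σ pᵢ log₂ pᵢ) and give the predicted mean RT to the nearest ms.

Entropy contributions −pᵢ log₂ pᵢ: 0.5000, 0.5179, 0.3503, 0.4644, 0.4105; sum H = 2.2431 bits.
RT = a + bH = 220 + 185·2.2431 = 634.98 ms.

635 ms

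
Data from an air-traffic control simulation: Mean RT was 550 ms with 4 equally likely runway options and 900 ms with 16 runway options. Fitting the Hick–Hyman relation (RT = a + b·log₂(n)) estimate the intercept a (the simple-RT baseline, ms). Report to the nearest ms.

Slope: b = (900 − 550) / (log₂ 16 − log₂ 4) = 350/2.0000 = 175 ms/bit.
Intercept: a = 550 − 175·log₂(4) = 200.000 ms.

200 ms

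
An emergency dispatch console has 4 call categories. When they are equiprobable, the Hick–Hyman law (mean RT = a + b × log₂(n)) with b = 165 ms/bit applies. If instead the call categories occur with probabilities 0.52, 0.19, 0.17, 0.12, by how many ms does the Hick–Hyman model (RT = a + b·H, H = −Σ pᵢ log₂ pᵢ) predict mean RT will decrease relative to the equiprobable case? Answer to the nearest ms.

42 ms

The RT saving is b·ΔH. Equiprobable H₀ = log₂(4) = 2.0000 bits; with the given probabilities H = 1.7475 bits.
b·(H₀ − H) = 165 × (2.0000 − 1.7475) = 41.67 ms.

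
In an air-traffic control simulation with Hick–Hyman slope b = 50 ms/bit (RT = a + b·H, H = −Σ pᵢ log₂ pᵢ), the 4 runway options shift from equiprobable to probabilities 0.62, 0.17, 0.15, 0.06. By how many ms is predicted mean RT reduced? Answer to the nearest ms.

Equiprobable entropy H₀ = log₂ 4 = 2.0000 bits.
Skewed entropy H = −Σ pᵢ log₂ pᵢ = 1.5163 bits.
ΔRT = b·(H₀ − H) = 50 × 0.4837 = 24.19 ms.

24 ms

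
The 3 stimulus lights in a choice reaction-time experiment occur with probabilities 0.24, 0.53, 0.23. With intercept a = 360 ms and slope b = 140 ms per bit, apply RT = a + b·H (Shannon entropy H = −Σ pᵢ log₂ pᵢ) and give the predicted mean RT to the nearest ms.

Entropy contributions −pᵢ log₂ pᵢ: 0.4941, 0.4854, 0.4877; sum H = 1.4672 bits.
RT = a + bH = 360 + 140·1.4672 = 565.41 ms.

565 ms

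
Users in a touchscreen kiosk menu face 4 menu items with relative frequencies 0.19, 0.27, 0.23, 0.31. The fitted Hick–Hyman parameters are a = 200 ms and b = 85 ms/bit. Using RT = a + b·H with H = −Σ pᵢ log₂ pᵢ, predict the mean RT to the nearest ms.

Entropy contributions −pᵢ log₂ pᵢ: 0.4552, 0.5100, 0.4877, 0.5238; sum H = 1.9767 bits.
RT = a + bH = 200 + 85·1.9767 = 368.02 ms.

368 ms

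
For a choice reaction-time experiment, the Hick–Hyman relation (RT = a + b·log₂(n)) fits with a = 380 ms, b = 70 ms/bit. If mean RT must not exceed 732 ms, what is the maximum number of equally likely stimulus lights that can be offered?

32

Information budget: (732 − 380)/70 = 5.0286 bits, so n ≤ 2^5.0286 = 32.640 → at most 32.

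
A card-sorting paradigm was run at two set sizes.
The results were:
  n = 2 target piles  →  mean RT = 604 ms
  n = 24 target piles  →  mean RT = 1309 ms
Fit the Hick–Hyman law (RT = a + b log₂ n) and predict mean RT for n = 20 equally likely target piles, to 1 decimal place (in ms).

RT is linear in log₂ n, so two points fix the line:
  b = (1309 − 604) / (log₂ 24 − log₂ 2) = 705 / (4.5850 − 1) = 196.655 ms/bit
  a = 604 − 196.655 × 1 = 407.345 ms
Then RT(20) = 407.345 + 196.655 × log₂ 20 = 407.345 + 196.655 × 4.3219 ≈ 1257.273 ms.

1257.3 ms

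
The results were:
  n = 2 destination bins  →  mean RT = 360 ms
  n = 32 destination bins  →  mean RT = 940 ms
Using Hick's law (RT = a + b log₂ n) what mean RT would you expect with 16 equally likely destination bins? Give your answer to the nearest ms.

RT is linear in log₂ n, so two points fix the line:
  b = (940 − 360) / (log₂ 32 − log₂ 2) = 580 / (5 − 1) = 145 ms/bit
  a = 360 − 145 × 1 = 215 ms
Then RT(16) = 215 + 145 × log₂ 16 = 215 + 145 × 4 ≈ 795.000 ms.

795 ms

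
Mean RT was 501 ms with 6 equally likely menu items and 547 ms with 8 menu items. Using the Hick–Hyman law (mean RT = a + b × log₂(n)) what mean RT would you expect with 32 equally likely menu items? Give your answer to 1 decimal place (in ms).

RT is linear in log₂ n, so two points fix the line:
  b = (547 − 501) / (log₂ 8 − log₂ 6) = 46 / (3 − 2.5850) = 110.833 ms/bit
  a = 501 − 110.833 × 2.5850 = 214.500 ms
Then RT(32) = 214.500 + 110.833 × log₂ 32 = 214.500 + 110.833 × 5 ≈ 768.667 ms.

768.7 ms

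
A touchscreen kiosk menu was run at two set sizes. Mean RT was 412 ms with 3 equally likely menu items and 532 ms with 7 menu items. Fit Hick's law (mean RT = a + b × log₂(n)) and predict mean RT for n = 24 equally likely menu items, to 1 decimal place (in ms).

706.5 ms

RT is linear in log₂ n, so two points fix the line:
  b = (532 − 412) / (log₂ 7 − log₂ 3) = 120 / (2.8074 − 1.5850) = 98.168 ms/bit
  a = 412 − 98.168 × 1.5850 = 256.407 ms
Then RT(24) = 256.407 + 98.168 × log₂ 24 = 256.407 + 98.168 × 4.5850 ≈ 706.504 ms.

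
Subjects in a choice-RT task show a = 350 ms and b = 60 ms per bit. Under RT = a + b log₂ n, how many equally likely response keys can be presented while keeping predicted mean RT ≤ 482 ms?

Information budget: (482 − 350)/60 = 2.2000 bits, so n ≤ 2^2.2000 = 4.595 → at most 4.

4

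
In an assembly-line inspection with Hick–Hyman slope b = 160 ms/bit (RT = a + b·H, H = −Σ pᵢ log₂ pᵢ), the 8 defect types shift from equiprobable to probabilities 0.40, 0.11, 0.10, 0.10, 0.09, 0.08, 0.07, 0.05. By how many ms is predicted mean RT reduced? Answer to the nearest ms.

59 ms

Equiprobable entropy H₀ = log₂ 8 = 3.0000 bits.
Skewed entropy H = −Σ pᵢ log₂ pᵢ = 2.6323 bits.
ΔRT = b·(H₀ − H) = 160 × 0.3677 = 58.84 ms.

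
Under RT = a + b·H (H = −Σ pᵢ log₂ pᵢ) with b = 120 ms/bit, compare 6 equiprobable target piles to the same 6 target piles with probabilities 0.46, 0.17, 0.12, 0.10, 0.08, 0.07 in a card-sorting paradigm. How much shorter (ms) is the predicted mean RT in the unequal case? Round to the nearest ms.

Equiprobable entropy H₀ = log₂ 6 = 2.5850 bits.
Skewed entropy H = −Σ pᵢ log₂ pᵢ = 2.2092 bits.
ΔRT = b·(H₀ − H) = 120 × 0.3757 = 45.09 ms.

45 ms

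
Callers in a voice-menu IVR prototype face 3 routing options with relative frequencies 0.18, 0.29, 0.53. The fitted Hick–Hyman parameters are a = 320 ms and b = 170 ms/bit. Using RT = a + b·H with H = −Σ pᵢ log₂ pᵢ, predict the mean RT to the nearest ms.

Entropy contributions −pᵢ log₂ pᵢ: 0.4453, 0.5179, 0.4854; sum H = 1.4487 bits.
RT = a + bH = 320 + 170·1.4487 = 566.27 ms.

566 ms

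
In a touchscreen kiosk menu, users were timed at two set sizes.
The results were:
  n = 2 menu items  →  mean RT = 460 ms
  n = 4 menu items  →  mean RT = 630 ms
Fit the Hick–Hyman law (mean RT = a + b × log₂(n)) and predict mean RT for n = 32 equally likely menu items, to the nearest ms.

1140 ms

Fit slope and intercept:
  b = (630 − 460) / (log₂ 4 − log₂ 2) = 170 / (2 − 1) = 170 ms/bit
  a = 460 − 170 × 1 = 290 ms
Then RT(32) = 290 + 170 × log₂ 32 = 290 + 170 × 5 ≈ 1140.000 ms.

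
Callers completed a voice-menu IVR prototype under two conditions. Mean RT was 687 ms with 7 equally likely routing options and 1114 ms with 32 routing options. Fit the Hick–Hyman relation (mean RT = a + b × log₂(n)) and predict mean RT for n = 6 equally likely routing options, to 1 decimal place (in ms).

Fit slope and intercept:
  b = (1114 − 687) / (log₂ 32 − log₂ 7) = 427 / (5 − 2.8074) = 194.742 ms/bit
  a = 687 − 194.742 × 2.8074 = 140.290 ms
Then RT(6) = 140.290 + 194.742 × log₂ 6 = 140.290 + 194.742 × 2.5850 ≈ 643.691 ms.

643.7 ms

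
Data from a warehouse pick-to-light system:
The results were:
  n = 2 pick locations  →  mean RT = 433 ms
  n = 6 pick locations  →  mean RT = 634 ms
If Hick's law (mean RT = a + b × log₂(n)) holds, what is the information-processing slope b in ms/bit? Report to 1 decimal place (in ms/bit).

Slope: b = (634 − 433) / (log₂ 6 − log₂ 2) = 201/1.5850 = 126.817 ms/bit.

126.8 ms/bit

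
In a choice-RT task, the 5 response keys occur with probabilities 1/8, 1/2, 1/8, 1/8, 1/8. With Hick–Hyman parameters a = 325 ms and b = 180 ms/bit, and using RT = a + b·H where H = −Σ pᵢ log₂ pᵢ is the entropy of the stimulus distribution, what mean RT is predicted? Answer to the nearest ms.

H = −Σ pᵢ log₂ pᵢ = 0.125·3 + 0.5·1 + 0.125·3 + 0.125·3 + 0.125·3 = 2.000 bits.
RT = 325 + 180 × 2.000 = 685.00 ms.

685 ms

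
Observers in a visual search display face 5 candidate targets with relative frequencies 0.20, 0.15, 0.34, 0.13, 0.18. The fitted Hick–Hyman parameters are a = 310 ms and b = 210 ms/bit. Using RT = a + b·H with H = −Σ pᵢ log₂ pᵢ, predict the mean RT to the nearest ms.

779 ms

Entropy contributions −pᵢ log₂ pᵢ: 0.4644, 0.4105, 0.5292, 0.3826, 0.4453; sum H = 2.2321 bits.
RT = a + bH = 310 + 210·2.2321 = 778.73 ms.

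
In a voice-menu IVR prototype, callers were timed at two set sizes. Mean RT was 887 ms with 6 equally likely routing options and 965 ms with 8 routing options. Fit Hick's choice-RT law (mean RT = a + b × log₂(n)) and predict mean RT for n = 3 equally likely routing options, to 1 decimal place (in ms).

With log₂ n on the abscissa the relation is linear; from the two conditions:
  b = (965 − 887) / (log₂ 8 − log₂ 6) = 78 / (3 − 2.5850) = 187.935 ms/bit
  a = 887 − 187.935 × 2.5850 = 401.196 ms
Then RT(3) = 401.196 + 187.935 × log₂ 3 = 401.196 + 187.935 × 1.5850 ≈ 699.065 ms.

699.1 ms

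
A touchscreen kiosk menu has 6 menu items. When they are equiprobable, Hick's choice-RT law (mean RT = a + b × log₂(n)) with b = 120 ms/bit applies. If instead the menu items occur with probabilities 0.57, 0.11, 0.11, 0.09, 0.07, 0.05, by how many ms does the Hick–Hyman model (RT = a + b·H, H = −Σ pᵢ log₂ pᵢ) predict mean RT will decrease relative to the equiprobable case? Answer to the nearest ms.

75 ms

The RT saving is b·ΔH. Equiprobable H₀ = log₂(6) = 2.5850 bits; with the given probabilities H = 1.9601 bits.
b·(H₀ − H) = 120 × (2.5850 − 1.9601) = 74.98 ms.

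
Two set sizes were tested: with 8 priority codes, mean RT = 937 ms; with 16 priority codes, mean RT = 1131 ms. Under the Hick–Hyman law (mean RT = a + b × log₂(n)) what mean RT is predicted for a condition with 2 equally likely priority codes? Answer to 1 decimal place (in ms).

549.0 ms

Fit slope and intercept:
  b = (1131 − 937) / (log₂ 16 − log₂ 8) = 194 / (4 − 3) = 194.000 ms/bit
  a = 937 − 194.000 × 3 = 355.000 ms
Then RT(2) = 355.000 + 194.000 × log₂ 2 = 355.000 + 194.000 × 1 ≈ 549.000 ms.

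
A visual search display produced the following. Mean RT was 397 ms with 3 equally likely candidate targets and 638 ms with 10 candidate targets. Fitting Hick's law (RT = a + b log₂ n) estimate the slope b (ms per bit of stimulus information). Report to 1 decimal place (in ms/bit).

138.7 ms/bit

b = (RT₂ − RT₁)/(log₂ n₂ − log₂ n₁) = (638 − 397)/(3.3219 − 1.5850) = 138.748 ms/bit.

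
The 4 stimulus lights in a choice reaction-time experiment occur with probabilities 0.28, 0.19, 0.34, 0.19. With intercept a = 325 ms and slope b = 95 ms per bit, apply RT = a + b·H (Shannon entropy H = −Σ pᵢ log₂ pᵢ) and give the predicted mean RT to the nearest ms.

511 ms

Entropy contributions −pᵢ log₂ pᵢ: 0.5142, 0.4552, 0.5292, 0.4552; sum H = 1.9538 bits.
RT = a + bH = 325 + 95·1.9538 = 510.62 ms.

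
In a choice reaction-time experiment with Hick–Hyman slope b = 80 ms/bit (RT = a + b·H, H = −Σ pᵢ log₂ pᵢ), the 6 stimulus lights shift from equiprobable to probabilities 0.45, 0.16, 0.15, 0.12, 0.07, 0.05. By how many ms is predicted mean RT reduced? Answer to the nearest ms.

31 ms

Equiprobable entropy H₀ = log₂ 6 = 2.5850 bits.
Skewed entropy H = −Σ pᵢ log₂ pᵢ = 2.2037 bits.
ΔRT = b·(H₀ − H) = 80 × 0.3813 = 30.50 ms.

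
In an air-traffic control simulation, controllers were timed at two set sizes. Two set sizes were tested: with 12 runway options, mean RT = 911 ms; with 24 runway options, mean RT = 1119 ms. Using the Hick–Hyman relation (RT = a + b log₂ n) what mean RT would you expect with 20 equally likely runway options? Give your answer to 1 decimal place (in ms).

1064.3 ms

Fit slope and intercept:
  b = (1119 − 911) / (log₂ 24 − log₂ 12) = 208 / (4.5850 − 3.5850) = 208.000 ms/bit
  a = 911 − 208.000 × 3.5850 = 165.328 ms
Then RT(20) = 165.328 + 208.000 × log₂ 20 = 165.328 + 208.000 × 4.3219 ≈ 1064.289 ms.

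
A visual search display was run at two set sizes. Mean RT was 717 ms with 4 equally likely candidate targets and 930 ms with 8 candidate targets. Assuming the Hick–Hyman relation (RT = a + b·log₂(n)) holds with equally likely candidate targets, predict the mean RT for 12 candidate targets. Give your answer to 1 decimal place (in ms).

RT is linear in log₂ n, so two points fix the line:
  b = (930 − 717) / (log₂ 8 − log₂ 4) = 213 / (3 − 2) = 213.000 ms/bit
  a = 717 − 213.000 × 2 = 291.000 ms
Then RT(12) = 291.000 + 213.000 × log₂ 12 = 291.000 + 213.000 × 3.5850 ≈ 1054.597 ms.

1054.6 ms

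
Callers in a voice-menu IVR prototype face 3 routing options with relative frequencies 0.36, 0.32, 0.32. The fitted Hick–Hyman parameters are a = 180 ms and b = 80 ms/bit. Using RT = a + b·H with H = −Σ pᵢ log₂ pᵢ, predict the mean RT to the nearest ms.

H = 0.36·log₂(1/0.36) + 0.32·log₂(1/0.32) + 0.32·log₂(1/0.32) = 1.5827 bits.
RT = 180 + 80 × 1.5827 = 306.61 ms.

307 ms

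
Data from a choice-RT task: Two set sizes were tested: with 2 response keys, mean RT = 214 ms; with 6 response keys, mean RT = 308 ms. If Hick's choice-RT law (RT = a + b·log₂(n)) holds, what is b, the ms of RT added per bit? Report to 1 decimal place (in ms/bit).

The slope on a log₂ axis is (308 − 214) / (2.5850 − 1) = 59.307 ms/bit.

59.3 ms/bit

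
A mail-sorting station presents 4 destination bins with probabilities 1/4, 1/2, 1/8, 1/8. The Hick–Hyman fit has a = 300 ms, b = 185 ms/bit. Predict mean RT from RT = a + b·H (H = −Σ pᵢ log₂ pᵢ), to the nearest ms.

624 ms

Each term −pᵢ log₂ pᵢ: 0.25·2 + 0.5·1 + 0.125·3 + 0.125·3; summed, H = 1.750 bits.
Mean RT = a + bH = 300 + 185·1.750 = 623.75 ms.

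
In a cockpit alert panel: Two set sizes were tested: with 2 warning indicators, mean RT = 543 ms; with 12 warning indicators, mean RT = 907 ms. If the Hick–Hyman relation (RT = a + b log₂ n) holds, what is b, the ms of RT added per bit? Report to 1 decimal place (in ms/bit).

140.8 ms/bit

Slope: b = (907 − 543) / (log₂ 12 − log₂ 2) = 364/2.5850 = 140.814 ms/bit.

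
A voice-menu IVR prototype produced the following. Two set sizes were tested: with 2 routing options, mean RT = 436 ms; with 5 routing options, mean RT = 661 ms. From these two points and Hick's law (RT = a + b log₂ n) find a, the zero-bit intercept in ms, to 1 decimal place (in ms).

Slope: b = (661 − 436) / (log₂ 5 − log₂ 2) = 225/1.3219 = 170.206 ms/bit.
Intercept: a = 436 − 170.206·log₂(2) = 265.794 ms.

265.8 ms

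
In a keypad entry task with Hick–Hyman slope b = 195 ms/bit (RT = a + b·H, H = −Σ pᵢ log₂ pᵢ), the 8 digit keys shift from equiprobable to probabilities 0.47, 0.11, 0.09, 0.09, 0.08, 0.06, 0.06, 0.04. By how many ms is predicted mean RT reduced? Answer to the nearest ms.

107 ms

The RT saving is b·ΔH. Equiprobable H₀ = log₂(8) = 3.0000 bits; with the given probabilities H = 2.4519 bits.
b·(H₀ − H) = 195 × (3.0000 − 2.4519) = 106.88 ms.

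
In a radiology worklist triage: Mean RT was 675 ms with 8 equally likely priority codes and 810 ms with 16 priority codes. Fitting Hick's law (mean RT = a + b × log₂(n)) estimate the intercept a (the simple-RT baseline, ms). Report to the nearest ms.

270 ms

Slope: b = (810 − 675) / (log₂ 16 − log₂ 8) = 135/1.0000 = 135 ms/bit.
a = RT₁ − b·log₂ n₁ = 675 − 135 × 3 = 270.000 ms.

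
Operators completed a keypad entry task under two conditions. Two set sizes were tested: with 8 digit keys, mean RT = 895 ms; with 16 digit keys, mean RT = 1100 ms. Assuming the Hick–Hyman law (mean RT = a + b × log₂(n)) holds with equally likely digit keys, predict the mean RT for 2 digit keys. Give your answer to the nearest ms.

485 ms

With log₂ n on the abscissa the relation is linear; from the two conditions:
  b = (1100 − 895) / (log₂ 16 − log₂ 8) = 205 / (4 − 3) = 205 ms/bit
  a = 895 − 205 × 3 = 280 ms
Then RT(2) = 280 + 205 × log₂ 2 = 280 + 205 × 1 ≈ 485.000 ms.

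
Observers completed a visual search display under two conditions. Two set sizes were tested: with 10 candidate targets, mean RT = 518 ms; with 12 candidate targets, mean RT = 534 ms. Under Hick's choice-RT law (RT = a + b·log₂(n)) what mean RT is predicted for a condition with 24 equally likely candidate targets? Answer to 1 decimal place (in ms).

594.8 ms

RT is linear in log₂ n, so two points fix the line:
  b = (534 − 518) / (log₂ 12 − log₂ 10) = 16 / (3.5850 − 3.3219) = 60.829 ms/bit
  a = 518 − 60.829 × 3.3219 = 315.932 ms
Then RT(24) = 315.932 + 60.829 × log₂ 24 = 315.932 + 60.829 × 4.5850 ≈ 594.829 ms.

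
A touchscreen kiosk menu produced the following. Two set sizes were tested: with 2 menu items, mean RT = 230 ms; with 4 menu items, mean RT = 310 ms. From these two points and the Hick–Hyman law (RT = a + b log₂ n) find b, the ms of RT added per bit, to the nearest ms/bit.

80 ms/bit

b = (RT₂ − RT₁)/(log₂ n₂ − log₂ n₁) = (310 − 230)/(2 − 1) = 80 ms/bit.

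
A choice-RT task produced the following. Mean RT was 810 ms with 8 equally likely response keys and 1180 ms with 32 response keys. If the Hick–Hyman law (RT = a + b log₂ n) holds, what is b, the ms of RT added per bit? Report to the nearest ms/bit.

185 ms/bit

The slope on a log₂ axis is (1180 − 810) / (5 − 3) = 185 ms/bit.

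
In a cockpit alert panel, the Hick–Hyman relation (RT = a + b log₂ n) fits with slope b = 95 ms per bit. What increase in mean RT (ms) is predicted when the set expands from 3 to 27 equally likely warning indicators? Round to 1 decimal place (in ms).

Only the slope matters, since a is common to both: ΔRT = b·log₂(n₂/n₁).
log₂(27) − log₂(3) = 4.7549 − 1.5850 = 3.1699.
ΔRT = 95 × 3.1699 = 301.143 ms.

301.1 ms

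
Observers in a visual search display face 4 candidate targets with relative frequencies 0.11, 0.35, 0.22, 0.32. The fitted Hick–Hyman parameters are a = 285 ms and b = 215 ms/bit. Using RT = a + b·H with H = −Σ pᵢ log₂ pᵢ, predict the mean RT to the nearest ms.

691 ms

H = 0.11·log₂(1/0.11) + 0.35·log₂(1/0.35) + 0.22·log₂(1/0.22) + 0.32·log₂(1/0.32) = 1.8870 bits.
RT = 285 + 215 × 1.8870 = 690.70 ms.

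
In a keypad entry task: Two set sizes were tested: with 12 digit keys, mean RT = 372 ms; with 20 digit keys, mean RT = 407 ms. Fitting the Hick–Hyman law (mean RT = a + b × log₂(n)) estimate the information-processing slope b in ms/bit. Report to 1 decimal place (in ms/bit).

47.5 ms/bit

The slope on a log₂ axis is (407 − 372) / (4.3219 − 3.5850) = 47.492 ms/bit.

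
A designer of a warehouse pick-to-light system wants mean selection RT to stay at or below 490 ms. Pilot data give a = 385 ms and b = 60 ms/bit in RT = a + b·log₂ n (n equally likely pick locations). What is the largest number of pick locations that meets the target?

3

Information budget: (490 − 385)/60 = 1.7500 bits, so n ≤ 2^1.7500 = 3.364 → at most 3.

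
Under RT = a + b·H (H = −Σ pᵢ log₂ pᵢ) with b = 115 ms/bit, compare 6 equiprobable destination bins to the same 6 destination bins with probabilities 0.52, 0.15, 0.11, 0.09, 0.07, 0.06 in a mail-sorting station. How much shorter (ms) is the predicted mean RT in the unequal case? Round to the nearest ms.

Equiprobable entropy H₀ = log₂ 6 = 2.5850 bits.
Skewed entropy H = −Σ pᵢ log₂ pᵢ = 2.0762 bits.
ΔRT = b·(H₀ − H) = 115 × 0.5088 = 58.51 ms.

59 ms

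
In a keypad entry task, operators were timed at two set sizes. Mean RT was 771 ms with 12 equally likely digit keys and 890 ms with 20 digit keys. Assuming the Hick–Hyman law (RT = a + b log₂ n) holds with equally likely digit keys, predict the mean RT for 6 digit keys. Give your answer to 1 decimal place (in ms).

609.5 ms

Solve the two-equation system in a and b:
  b = (890 − 771) / (log₂ 20 − log₂ 12) = 119 / (4.3219 − 3.5850) = 161.473 ms/bit
  a = 771 − 161.473 × 3.5850 = 192.126 ms
Then RT(6) = 192.126 + 161.473 × log₂ 6 = 192.126 + 161.473 × 2.5850 ≈ 609.527 ms.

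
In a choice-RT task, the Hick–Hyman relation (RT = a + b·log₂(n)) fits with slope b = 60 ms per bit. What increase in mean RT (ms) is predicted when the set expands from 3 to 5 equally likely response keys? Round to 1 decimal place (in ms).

The intercept a cancels: ΔRT = b·(log₂ n₂ − log₂ n₁) = b·log₂(n₂/n₁).
log₂(5) − log₂(3) = 2.3219 − 1.5850 = 0.7370.
ΔRT = 60 × 0.7370 = 44.218 ms.

44.2 ms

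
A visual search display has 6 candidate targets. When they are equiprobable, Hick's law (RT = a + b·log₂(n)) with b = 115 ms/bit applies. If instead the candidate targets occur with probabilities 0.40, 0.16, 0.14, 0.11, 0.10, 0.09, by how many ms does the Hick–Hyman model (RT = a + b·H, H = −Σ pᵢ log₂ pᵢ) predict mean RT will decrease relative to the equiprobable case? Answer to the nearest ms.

28 ms

Equiprobable entropy H₀ = log₂ 6 = 2.5850 bits.
Skewed entropy H = −Σ pᵢ log₂ pᵢ = 2.3440 bits.
ΔRT = b·(H₀ − H) = 115 × 0.2409 = 27.71 ms.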